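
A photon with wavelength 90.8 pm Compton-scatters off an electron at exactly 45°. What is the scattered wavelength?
91.5106 pm

Using the Compton formula: λ' = λ + λ_C(1 − cos θ)

For θ = 45°, cos θ = √2/2 (exact) ≈ 0.7071, so:
1 − cos 45° = 1 − (√2/2) ≈ 0.2929

Δλ = λ_C × 0.2929 = 2.4263 × 0.2929 = 0.7106 pm

λ' = 90.8 + 0.7106 = 91.5106 pm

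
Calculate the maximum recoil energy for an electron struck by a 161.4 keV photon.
62.4850 keV

Maximum energy transfer occurs at θ = 180° (backscattering).

Initial photon: E₀ = 161.4 keV → λ₀ = 7.6818 pm

Maximum Compton shift (at 180°):
Δλ_max = 2λ_C = 2 × 2.4263 = 4.8526 pm

Final wavelength:
λ' = 7.6818 + 4.8526 = 12.5344 pm

Minimum photon energy (maximum energy to electron):
E'_min = hc/λ' = 98.9150 keV

Maximum electron kinetic energy:
K_max = E₀ - E'_min = 161.4000 - 98.9150 = 62.4850 keV

(Intermediate values are shown rounded; full precision is carried through to the final answer.)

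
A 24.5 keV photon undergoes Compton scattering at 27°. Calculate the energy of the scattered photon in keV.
24.3726 keV

First convert energy to wavelength:
λ = hc/E, with hc ≈ 1239.842 keV·pm (i.e. 1239.842 eV·nm)

For E = 24.5 keV = 24500 eV:
λ = 1239.842 keV·pm / 24.5 keV
λ = 50.6058 pm

Calculate the Compton shift:
Δλ = λ_C(1 - cos(27°)) = 2.4263 × 0.1090
Δλ = 0.2645 pm

Final wavelength:
λ' = 50.6058 + 0.2645 = 50.8702 pm

Final energy:
E' = hc/λ' = 1239.842 / 50.8702 = 24.3726 keV

(Intermediate values are shown rounded; full precision is carried through to the final answer.)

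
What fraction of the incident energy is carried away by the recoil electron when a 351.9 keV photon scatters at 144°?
0.5547 (or 55.47%)

Calculate initial and final photon energies:

Initial: E₀ = 351.9 keV → λ₀ = 3.5233 pm
Compton shift: Δλ = 4.3892 pm
Final wavelength: λ' = 7.9125 pm
Final energy: E' = 156.6938 keV

Fractional energy loss:
(E₀ - E')/E₀ = (351.9000 - 156.6938)/351.9000
= 195.2062/351.9000
= 0.5547
= 55.47%

(Intermediate values are shown rounded; full precision is carried through to the final answer.)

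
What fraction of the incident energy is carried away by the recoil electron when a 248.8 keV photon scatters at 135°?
0.4539 (or 45.39%)

Calculate initial and final photon energies:

Initial: E₀ = 248.8 keV → λ₀ = 4.9833 pm
Compton shift: Δλ = 4.1420 pm
Final wavelength: λ' = 9.1253 pm
Final energy: E' = 135.8692 keV

Fractional energy loss:
(E₀ - E')/E₀ = (248.8000 - 135.8692)/248.8000
= 112.9308/248.8000
= 0.4539
= 45.39%

(Intermediate values are shown rounded; full precision is carried through to the final answer.)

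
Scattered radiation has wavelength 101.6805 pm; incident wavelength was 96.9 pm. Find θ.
166.00°

First find the wavelength shift:
Δλ = λ' - λ = 101.6805 - 96.9 = 4.7805 pm

Using Δλ = λ_C(1 - cos θ), with λ_C = h/(m_e·c) ≈ 2.42631024 pm:
cos θ = 1 - Δλ/λ_C
cos θ = 1 - 4.7805/2.42631024
cos θ = -0.970276

θ = arccos(-0.970276)
θ = 166.00°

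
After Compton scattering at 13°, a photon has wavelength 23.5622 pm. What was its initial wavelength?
23.5000 pm

From λ' = λ + Δλ, we have λ = λ' - Δλ

First calculate the Compton shift:
Δλ = λ_C(1 - cos θ)
Δλ = 2.4263 × (1 - cos(13°))
Δλ = 2.4263 × 0.0256
Δλ = 0.0622 pm

Initial wavelength:
λ = λ' - Δλ
λ = 23.5622 - 0.0622
λ = 23.5000 pm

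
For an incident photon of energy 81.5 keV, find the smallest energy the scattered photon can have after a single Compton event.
61.7900 keV (at θ = 180°)

The scattered photon has minimum energy when its wavelength is maximum, i.e., when the Compton shift Δλ = λ_C(1 − cos θ) is maximum. This occurs at θ = 180° (backscattering), giving Δλ_max = 2λ_C = 4.8526 pm.

Initial wavelength: λ₀ = hc/E₀ = 15.2128 pm
Maximum final wavelength: λ'_max = λ₀ + 2λ_C = 15.2128 + 4.8526 = 20.0654 pm
Minimum final energy: E'_min = hc/λ'_max = 61.7900 keV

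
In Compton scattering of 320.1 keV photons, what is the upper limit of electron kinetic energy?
178.0127 keV

Maximum energy transfer occurs at θ = 180° (backscattering).

Initial photon: E₀ = 320.1 keV → λ₀ = 3.8733 pm

Maximum Compton shift (at 180°):
Δλ_max = 2λ_C = 2 × 2.4263 = 4.8526 pm

Final wavelength:
λ' = 3.8733 + 4.8526 = 8.7259 pm

Minimum photon energy (maximum energy to electron):
E'_min = hc/λ' = 142.0873 keV

Maximum electron kinetic energy:
K_max = E₀ - E'_min = 320.1000 - 142.0873 = 178.0127 keV

(Intermediate values are shown rounded; full precision is carried through to the final answer.)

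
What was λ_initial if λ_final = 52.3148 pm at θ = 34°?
51.9000 pm

From λ' = λ + Δλ, we have λ = λ' - Δλ

First calculate the Compton shift:
Δλ = λ_C(1 - cos θ)
Δλ = 2.4263 × (1 - cos(34°))
Δλ = 2.4263 × 0.1710
Δλ = 0.4148 pm

Initial wavelength:
λ = λ' - Δλ
λ = 52.3148 - 0.4148
λ = 51.9000 pm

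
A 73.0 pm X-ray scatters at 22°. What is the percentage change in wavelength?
0.2420%

Calculate the Compton shift:
Δλ = λ_C(1 - cos(22°))
Δλ = 2.4263 × (1 - cos(22°))
Δλ = 2.4263 × 0.0728
Δλ = 0.1767 pm

Percentage change:
(Δλ/λ₀) × 100 = (0.1767/73.0) × 100
= 0.2420%

(Intermediate values are shown rounded; full precision is carried through to the final answer.)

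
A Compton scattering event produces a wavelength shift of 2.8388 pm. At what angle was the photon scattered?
99.79°

From the Compton formula Δλ = λ_C(1 - cos θ), we can solve for θ:

cos θ = 1 - Δλ/λ_C

Given:
- Δλ = 2.8388 pm
- λ_C = h/(m_e·c) ≈ 2.42631024 pm

cos θ = 1 - 2.8388/2.42631024
cos θ = 1 - 1.170007
cos θ = -0.170007

θ = arccos(-0.170007)
θ = 99.79°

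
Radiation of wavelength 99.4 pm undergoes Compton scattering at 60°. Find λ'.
100.6132 pm

Using the Compton formula: λ' = λ + λ_C(1 − cos θ)

For θ = 60°, cos θ = 1/2 (exact) = 0.5000, so:
1 − cos 60° = 1 − (1/2) = 0.5000

Δλ = λ_C × 0.5000 = 2.4263 × 0.5000 = 1.2132 pm

λ' = 99.4 + 1.2132 = 100.6132 pm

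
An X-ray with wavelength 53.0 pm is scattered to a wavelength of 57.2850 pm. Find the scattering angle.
140.00°

First find the wavelength shift:
Δλ = λ' - λ = 57.2850 - 53.0 = 4.2850 pm

Using Δλ = λ_C(1 - cos θ), with λ_C = h/(m_e·c) ≈ 2.42631024 pm:
cos θ = 1 - Δλ/λ_C
cos θ = 1 - 4.2850/2.42631024
cos θ = -0.766056

θ = arccos(-0.766056)
θ = 140.00°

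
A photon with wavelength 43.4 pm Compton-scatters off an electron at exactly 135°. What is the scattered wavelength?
47.5420 pm

Using the Compton formula: λ' = λ + λ_C(1 − cos θ)

For θ = 135°, cos θ = -√2/2 (exact) ≈ -0.7071, so:
1 − cos 135° = 1 − (-√2/2) ≈ 1.7071

Δλ = λ_C × 1.7071 = 2.4263 × 1.7071 = 4.1420 pm

λ' = 43.4 + 4.1420 = 47.5420 pm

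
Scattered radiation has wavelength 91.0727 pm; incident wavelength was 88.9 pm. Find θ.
84.00°

First find the wavelength shift:
Δλ = λ' - λ = 91.0727 - 88.9 = 2.1727 pm

Using Δλ = λ_C(1 - cos θ), with λ_C = h/(m_e·c) ≈ 2.42631024 pm:
cos θ = 1 - Δλ/λ_C
cos θ = 1 - 2.1727/2.42631024
cos θ = 0.104525

θ = arccos(0.104525)
θ = 84.00°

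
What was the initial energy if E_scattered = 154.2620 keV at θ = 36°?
163.7001 keV

Convert final energy to wavelength (hc ≈ 1239.842 keV·pm):
λ' = hc/E' = 1239.842 / 154.2620 = 8.0372 pm

Calculate the Compton shift:
Δλ = λ_C(1 - cos(36°))
Δλ = 2.4263 × (1 - cos(36°))
Δλ = 0.4634 pm

Initial wavelength:
λ = λ' - Δλ = 8.0372 - 0.4634 = 7.5739 pm

Initial energy:
E = hc/λ = 1239.842 / 7.5739 = 163.7001 keV

(Intermediate values are shown rounded; full precision is carried through to the final answer.)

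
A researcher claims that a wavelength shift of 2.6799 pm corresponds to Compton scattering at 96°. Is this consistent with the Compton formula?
Yes, consistent

Calculate the expected shift for θ = 96°:

Δλ_expected = λ_C(1 - cos(96°))
Δλ_expected = 2.4263 × (1 - cos(96°))
Δλ_expected = 2.4263 × 1.1045
Δλ_expected = 2.6799 pm

Given shift: 2.6799 pm
Expected shift: 2.6799 pm
Difference: 0.0000 pm

The values match. This is consistent with Compton scattering at the stated angle.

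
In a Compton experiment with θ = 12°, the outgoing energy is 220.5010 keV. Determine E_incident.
222.6000 keV

Convert final energy to wavelength (hc ≈ 1239.842 keV·pm):
λ' = hc/E' = 1239.842 / 220.5010 = 5.6228 pm

Calculate the Compton shift:
Δλ = λ_C(1 - cos(12°))
Δλ = 2.4263 × (1 - cos(12°))
Δλ = 0.0530 pm

Initial wavelength:
λ = λ' - Δλ = 5.6228 - 0.0530 = 5.5698 pm

Initial energy:
E = hc/λ = 1239.842 / 5.5698 = 222.6000 keV

(Intermediate values are shown rounded; full precision is carried through to the final answer.)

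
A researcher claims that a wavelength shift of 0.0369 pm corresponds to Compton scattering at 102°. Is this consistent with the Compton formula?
No, inconsistent

Calculate the expected shift for θ = 102°:

Δλ_expected = λ_C(1 - cos(102°))
Δλ_expected = 2.4263 × (1 - cos(102°))
Δλ_expected = 2.4263 × 1.2079
Δλ_expected = 2.9308 pm

Given shift: 0.0369 pm
Expected shift: 2.9308 pm
Difference: 2.8939 pm

The values do not match. The given shift corresponds to θ ≈ 10.0°, not 102°.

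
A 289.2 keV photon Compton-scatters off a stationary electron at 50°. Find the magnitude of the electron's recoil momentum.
1.2195e-22 kg·m/s

The electron is initially at rest, so by conservation of momentum:
p⃗_e = p⃗₀ − p⃗'  (incident photon momentum minus scattered photon momentum)

Photon momentum magnitudes (p = h/λ = E/c):
λ₀ = hc/E₀ = 4.2871 pm → p₀ = h/λ₀ = 1.5456e-22 kg·m/s
Δλ = λ_C(1 − cos 50°) = 0.8667 pm
λ' = 5.1539 pm → p' = h/λ' = 1.2857e-22 kg·m/s

The scattered photon makes angle θ = 50° with the incident direction, so by the law of cosines:
|p⃗_e|² = p₀² + p'² − 2p₀p'cos θ
|p⃗_e|² = (1.5456e-22)² + (1.2857e-22)² − 2·1.5456e-22·1.2857e-22·cos(50°)
|p⃗_e| = 1.2195e-22 kg·m/s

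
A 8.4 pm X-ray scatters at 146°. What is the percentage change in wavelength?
52.8311%

Calculate the Compton shift:
Δλ = λ_C(1 - cos(146°))
Δλ = 2.4263 × (1 - cos(146°))
Δλ = 2.4263 × 1.8290
Δλ = 4.4378 pm

Percentage change:
(Δλ/λ₀) × 100 = (4.4378/8.4) × 100
= 52.8311%

(Intermediate values are shown rounded; full precision is carried through to the final answer.)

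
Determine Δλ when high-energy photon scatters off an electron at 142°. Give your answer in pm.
4.3383 pm

Using the Compton scattering formula:
Δλ = λ_C(1 - cos θ)

where λ_C = h/(m_e·c) ≈ 2.4263 pm is the Compton wavelength of an electron.

For θ = 142°:
cos(142°) = -0.7880
1 - cos(142°) = 1.7880

Δλ = 2.4263 × 1.7880
Δλ = 4.3383 pm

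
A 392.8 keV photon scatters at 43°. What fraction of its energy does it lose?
0.1712 (or 17.12%)

Calculate initial and final photon energies:

Initial: E₀ = 392.8 keV → λ₀ = 3.1564 pm
Compton shift: Δλ = 0.6518 pm
Final wavelength: λ' = 3.8082 pm
Final energy: E' = 325.5683 keV

Fractional energy loss:
(E₀ - E')/E₀ = (392.8000 - 325.5683)/392.8000
= 67.2317/392.8000
= 0.1712
= 17.12%

(Intermediate values are shown rounded; full precision is carried through to the final answer.)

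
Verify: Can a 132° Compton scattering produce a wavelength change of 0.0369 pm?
No, inconsistent

Calculate the expected shift for θ = 132°:

Δλ_expected = λ_C(1 - cos(132°))
Δλ_expected = 2.4263 × (1 - cos(132°))
Δλ_expected = 2.4263 × 1.6691
Δλ_expected = 4.0498 pm

Given shift: 0.0369 pm
Expected shift: 4.0498 pm
Difference: 4.0130 pm

The values do not match. The given shift corresponds to θ ≈ 10.0°, not 132°.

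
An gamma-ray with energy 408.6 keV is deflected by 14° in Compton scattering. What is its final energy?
399.1202 keV

First convert energy to wavelength:
λ = hc/E, with hc ≈ 1239.842 keV·pm (i.e. 1239.842 eV·nm)

For E = 408.6 keV = 408600 eV:
λ = 1239.842 keV·pm / 408.6 keV
λ = 3.0344 pm

Calculate the Compton shift:
Δλ = λ_C(1 - cos(14°)) = 2.4263 × 0.0297
Δλ = 0.0721 pm

Final wavelength:
λ' = 3.0344 + 0.0721 = 3.1064 pm

Final energy:
E' = hc/λ' = 1239.842 / 3.1064 = 399.1202 keV

(Intermediate values are shown rounded; full precision is carried through to the final answer.)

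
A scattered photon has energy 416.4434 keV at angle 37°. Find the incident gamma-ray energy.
498.1999 keV

Convert final energy to wavelength (hc ≈ 1239.842 keV·pm):
λ' = hc/E' = 1239.842 / 416.4434 = 2.9772 pm

Calculate the Compton shift:
Δλ = λ_C(1 - cos(37°))
Δλ = 2.4263 × (1 - cos(37°))
Δλ = 0.4886 pm

Initial wavelength:
λ = λ' - Δλ = 2.9772 - 0.4886 = 2.4886 pm

Initial energy:
E = hc/λ = 1239.842 / 2.4886 = 498.1999 keV

(Intermediate values are shown rounded; full precision is carried through to the final answer.)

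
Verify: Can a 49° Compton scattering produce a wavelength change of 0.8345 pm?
Yes, consistent

Calculate the expected shift for θ = 49°:

Δλ_expected = λ_C(1 - cos(49°))
Δλ_expected = 2.4263 × (1 - cos(49°))
Δλ_expected = 2.4263 × 0.3439
Δλ_expected = 0.8345 pm

Given shift: 0.8345 pm
Expected shift: 0.8345 pm
Difference: 0.0000 pm

The values match. This is consistent with Compton scattering at the stated angle.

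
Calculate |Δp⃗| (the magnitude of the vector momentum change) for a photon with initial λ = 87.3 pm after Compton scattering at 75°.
9.1485e-24 kg·m/s

Photon momentum magnitude is p = h/λ.

Initial momentum:
p₀ = h/λ = 6.6261e-34/8.7300e-11 = 7.5900e-24 kg·m/s

After scattering:
λ' = λ + Δλ = 87.3 + 1.7983 = 89.0983 pm
p' = h/λ' = 6.6261e-34/8.9098e-11 = 7.4368e-24 kg·m/s

Momentum is a vector; the scattered photon's direction makes angle θ = 75° with the incident direction. The magnitude of the vector change Δp⃗ = p⃗₀ − p⃗' is found from the law of cosines:
|Δp⃗|² = p₀² + p'² − 2p₀p'cos θ
|Δp⃗|² = (7.5900e-24)² + (7.4368e-24)² − 2·7.5900e-24·7.4368e-24·cos(75°)
|Δp⃗| = 9.1485e-24 kg·m/s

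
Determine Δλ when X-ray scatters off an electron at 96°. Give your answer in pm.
2.6799 pm

Using the Compton scattering formula:
Δλ = λ_C(1 - cos θ)

where λ_C = h/(m_e·c) ≈ 2.4263 pm is the Compton wavelength of an electron.

For θ = 96°:
cos(96°) = -0.1045
1 - cos(96°) = 1.1045

Δλ = 2.4263 × 1.1045
Δλ = 2.6799 pm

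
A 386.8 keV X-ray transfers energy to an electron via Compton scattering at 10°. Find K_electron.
4.3975 keV

By energy conservation: K_e = E_initial - E_final

First find the scattered photon energy:
Initial wavelength: λ = hc/E = 3.2054 pm
Compton shift: Δλ = λ_C(1 - cos(10°)) = 0.0369 pm
Final wavelength: λ' = 3.2054 + 0.0369 = 3.2422 pm
Final photon energy: E' = hc/λ' = 382.4025 keV

Electron kinetic energy:
K_e = E - E' = 386.8000 - 382.4025 = 4.3975 keV

(Intermediate values are shown rounded; full precision is carried through to the final answer.)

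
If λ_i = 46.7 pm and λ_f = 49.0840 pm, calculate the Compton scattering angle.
89.00°

First find the wavelength shift:
Δλ = λ' - λ = 49.0840 - 46.7 = 2.3840 pm

Using Δλ = λ_C(1 - cos θ), with λ_C = h/(m_e·c) ≈ 2.42631024 pm:
cos θ = 1 - Δλ/λ_C
cos θ = 1 - 2.3840/2.42631024
cos θ = 0.017438

θ = arccos(0.017438)
θ = 89.00°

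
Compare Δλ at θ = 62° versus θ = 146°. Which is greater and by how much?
146° produces the larger shift by a factor of 3.448

Calculate both shifts using Δλ = λ_C(1 - cos θ):

For θ₁ = 62°:
Δλ₁ = 2.4263 × (1 - cos(62°))
Δλ₁ = 2.4263 × 0.5305
Δλ₁ = 1.2872 pm

For θ₂ = 146°:
Δλ₂ = 2.4263 × (1 - cos(146°))
Δλ₂ = 2.4263 × 1.8290
Δλ₂ = 4.4378 pm

The 146° angle produces the larger shift.
Ratio: 4.4378/1.2872 = 3.448

(Intermediate values are shown rounded; full precision is carried through to the final answer.)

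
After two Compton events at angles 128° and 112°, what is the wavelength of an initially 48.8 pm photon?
56.0553 pm

Apply Compton shift twice:

First scattering at θ₁ = 128°:
Δλ₁ = λ_C(1 - cos(128°))
Δλ₁ = 2.4263 × 1.6157
Δλ₁ = 3.9201 pm

After first scattering:
λ₁ = 48.8 + 3.9201 = 52.7201 pm

Second scattering at θ₂ = 112°:
Δλ₂ = λ_C(1 - cos(112°))
Δλ₂ = 2.4263 × 1.3746
Δλ₂ = 3.3352 pm

Final wavelength:
λ₂ = 52.7201 + 3.3352 = 56.0553 pm

Total shift: Δλ_total = 3.9201 + 3.3352 = 7.2553 pm

(Intermediate values are shown rounded; full precision is carried through to the final answer.)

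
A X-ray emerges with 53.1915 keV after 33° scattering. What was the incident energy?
54.1000 keV

Convert final energy to wavelength (hc ≈ 1239.842 keV·pm):
λ' = hc/E' = 1239.842 / 53.1915 = 23.3090 pm

Calculate the Compton shift:
Δλ = λ_C(1 - cos(33°))
Δλ = 2.4263 × (1 - cos(33°))
Δλ = 0.3914 pm

Initial wavelength:
λ = λ' - Δλ = 23.3090 - 0.3914 = 22.9176 pm

Initial energy:
E = hc/λ = 1239.842 / 22.9176 = 54.1000 keV

(Intermediate values are shown rounded; full precision is carried through to the final answer.)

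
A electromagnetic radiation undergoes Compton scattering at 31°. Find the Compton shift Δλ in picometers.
0.3466 pm

Using the Compton scattering formula:
Δλ = λ_C(1 - cos θ)

where λ_C = h/(m_e·c) ≈ 2.4263 pm is the Compton wavelength of an electron.

For θ = 31°:
cos(31°) = 0.8572
1 - cos(31°) = 0.1428

Δλ = 2.4263 × 0.1428
Δλ = 0.3466 pm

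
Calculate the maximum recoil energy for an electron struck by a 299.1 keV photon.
161.3071 keV

Maximum energy transfer occurs at θ = 180° (backscattering).

Initial photon: E₀ = 299.1 keV → λ₀ = 4.1452 pm

Maximum Compton shift (at 180°):
Δλ_max = 2λ_C = 2 × 2.4263 = 4.8526 pm

Final wavelength:
λ' = 4.1452 + 4.8526 = 8.9979 pm

Minimum photon energy (maximum energy to electron):
E'_min = hc/λ' = 137.7929 keV

Maximum electron kinetic energy:
K_max = E₀ - E'_min = 299.1000 - 137.7929 = 161.3071 keV

(Intermediate values are shown rounded; full precision is carried through to the final answer.)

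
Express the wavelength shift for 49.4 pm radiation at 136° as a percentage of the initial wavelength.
8.4446%

Calculate the Compton shift:
Δλ = λ_C(1 - cos(136°))
Δλ = 2.4263 × (1 - cos(136°))
Δλ = 2.4263 × 1.7193
Δλ = 4.1717 pm

Percentage change:
(Δλ/λ₀) × 100 = (4.1717/49.4) × 100
= 8.4446%

(Intermediate values are shown rounded; full precision is carried through to the final answer.)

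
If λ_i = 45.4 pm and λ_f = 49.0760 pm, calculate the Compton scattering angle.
121.00°

First find the wavelength shift:
Δλ = λ' - λ = 49.0760 - 45.4 = 3.6760 pm

Using Δλ = λ_C(1 - cos θ), with λ_C = h/(m_e·c) ≈ 2.42631024 pm:
cos θ = 1 - Δλ/λ_C
cos θ = 1 - 3.6760/2.42631024
cos θ = -0.515058

θ = arccos(-0.515058)
θ = 121.00°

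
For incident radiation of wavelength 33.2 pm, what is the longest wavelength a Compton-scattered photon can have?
38.0526 pm (at θ = 180°)

The Compton shift is Δλ = λ_C(1 − cos θ).

Since cos θ ranges from −1 to 1, the factor (1 − cos θ) ranges from 0 to 2; the maximum shift occurs at θ = 180° (backscattering):
Δλ_max = 2λ_C = 2 × 2.4263 pm = 4.8526 pm

Maximum scattered wavelength:
λ'_max = λ₀ + Δλ_max = 33.2 + 4.8526 = 38.0526 pm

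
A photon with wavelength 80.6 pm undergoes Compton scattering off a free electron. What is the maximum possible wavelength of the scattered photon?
85.4526 pm (at θ = 180°)

The Compton shift is Δλ = λ_C(1 − cos θ).

Since cos θ ranges from −1 to 1, the factor (1 − cos θ) ranges from 0 to 2; the maximum shift occurs at θ = 180° (backscattering):
Δλ_max = 2λ_C = 2 × 2.4263 pm = 4.8526 pm

Maximum scattered wavelength:
λ'_max = λ₀ + Δλ_max = 80.6 + 4.8526 = 85.4526 pm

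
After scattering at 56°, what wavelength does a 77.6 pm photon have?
78.6695 pm

Using the Compton scattering formula:
λ' = λ + Δλ = λ + λ_C(1 - cos θ)

Given:
- Initial wavelength λ = 77.6 pm
- Scattering angle θ = 56°
- Compton wavelength λ_C ≈ 2.4263 pm

Calculate the shift:
Δλ = 2.4263 × (1 - cos(56°))
Δλ = 2.4263 × 0.4408
Δλ = 1.0695 pm

Final wavelength:
λ' = 77.6 + 1.0695 = 78.6695 pm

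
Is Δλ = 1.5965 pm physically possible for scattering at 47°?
No, inconsistent

Calculate the expected shift for θ = 47°:

Δλ_expected = λ_C(1 - cos(47°))
Δλ_expected = 2.4263 × (1 - cos(47°))
Δλ_expected = 2.4263 × 0.3180
Δλ_expected = 0.7716 pm

Given shift: 1.5965 pm
Expected shift: 0.7716 pm
Difference: 0.8249 pm

The values do not match. The given shift corresponds to θ ≈ 70.0°, not 47°.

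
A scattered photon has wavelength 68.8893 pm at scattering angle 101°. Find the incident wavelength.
66.0000 pm

From λ' = λ + Δλ, we have λ = λ' - Δλ

First calculate the Compton shift:
Δλ = λ_C(1 - cos θ)
Δλ = 2.4263 × (1 - cos(101°))
Δλ = 2.4263 × 1.1908
Δλ = 2.8893 pm

Initial wavelength:
λ = λ' - Δλ
λ = 68.8893 - 2.8893
λ = 66.0000 pm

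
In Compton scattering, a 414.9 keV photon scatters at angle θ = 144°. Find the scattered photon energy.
168.0566 keV

First convert energy to wavelength:
λ = hc/E, with hc ≈ 1239.842 keV·pm (i.e. 1239.842 eV·nm)

For E = 414.9 keV = 414900 eV:
λ = 1239.842 keV·pm / 414.9 keV
λ = 2.9883 pm

Calculate the Compton shift:
Δλ = λ_C(1 - cos(144°)) = 2.4263 × 1.8090
Δλ = 4.3892 pm

Final wavelength:
λ' = 2.9883 + 4.3892 = 7.3775 pm

Final energy:
E' = hc/λ' = 1239.842 / 7.3775 = 168.0566 keV

(Intermediate values are shown rounded; full precision is carried through to the final answer.)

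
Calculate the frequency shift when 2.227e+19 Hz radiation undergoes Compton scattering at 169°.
5.861e+18 Hz (decrease)

Convert frequency to wavelength (c = 299792458 m/s):
λ₀ = c/f₀ = 299792458/2.227e+19 = 1.3461718e-11 m = 13.4617 pm

Calculate Compton shift:
Δλ = λ_C(1 - cos(169°)) = 4.8080 pm

Final wavelength:
λ' = λ₀ + Δλ = 13.4617 + 4.8080 = 18.2698 pm

Final frequency:
f' = c/λ' = 299792458/1.8269760e-11 = 1.6409217e+19 Hz

Frequency shift (decrease):
Δf = f₀ - f' = 2.227e+19 - 1.6409217e+19 = 5.861e+18 Hz

(Intermediate values are shown rounded; full precision is carried through to the final answer.)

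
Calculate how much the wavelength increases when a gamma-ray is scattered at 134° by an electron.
4.1118 pm

Using the Compton scattering formula:
Δλ = λ_C(1 - cos θ)

where λ_C = h/(m_e·c) ≈ 2.4263 pm is the Compton wavelength of an electron.

For θ = 134°:
cos(134°) = -0.6947
1 - cos(134°) = 1.6947

Δλ = 2.4263 × 1.6947
Δλ = 4.1118 pm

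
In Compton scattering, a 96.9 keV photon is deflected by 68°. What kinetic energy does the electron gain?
10.2733 keV

By energy conservation: K_e = E_initial - E_final

First find the scattered photon energy:
Initial wavelength: λ = hc/E = 12.7951 pm
Compton shift: Δλ = λ_C(1 - cos(68°)) = 1.5174 pm
Final wavelength: λ' = 12.7951 + 1.5174 = 14.3125 pm
Final photon energy: E' = hc/λ' = 86.6267 keV

Electron kinetic energy:
K_e = E - E' = 96.9000 - 86.6267 = 10.2733 keV

(Intermediate values are shown rounded; full precision is carried through to the final answer.)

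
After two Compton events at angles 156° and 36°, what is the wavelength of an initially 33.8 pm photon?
38.9062 pm

Apply Compton shift twice:

First scattering at θ₁ = 156°:
Δλ₁ = λ_C(1 - cos(156°))
Δλ₁ = 2.4263 × 1.9135
Δλ₁ = 4.6429 pm

After first scattering:
λ₁ = 33.8 + 4.6429 = 38.4429 pm

Second scattering at θ₂ = 36°:
Δλ₂ = λ_C(1 - cos(36°))
Δλ₂ = 2.4263 × 0.1910
Δλ₂ = 0.4634 pm

Final wavelength:
λ₂ = 38.4429 + 0.4634 = 38.9062 pm

Total shift: Δλ_total = 4.6429 + 0.4634 = 5.1062 pm

(Intermediate values are shown rounded; full precision is carried through to the final answer.)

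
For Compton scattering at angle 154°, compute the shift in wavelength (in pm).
4.6071 pm

Using the Compton scattering formula:
Δλ = λ_C(1 - cos θ)

where λ_C = h/(m_e·c) ≈ 2.4263 pm is the Compton wavelength of an electron.

For θ = 154°:
cos(154°) = -0.8988
1 - cos(154°) = 1.8988

Δλ = 2.4263 × 1.8988
Δλ = 4.6071 pm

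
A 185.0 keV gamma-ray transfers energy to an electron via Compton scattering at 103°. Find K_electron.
56.8372 keV

By energy conservation: K_e = E_initial - E_final

First find the scattered photon energy:
Initial wavelength: λ = hc/E = 6.7018 pm
Compton shift: Δλ = λ_C(1 - cos(103°)) = 2.9721 pm
Final wavelength: λ' = 6.7018 + 2.9721 = 9.6740 pm
Final photon energy: E' = hc/λ' = 128.1628 keV

Electron kinetic energy:
K_e = E - E' = 185.0000 - 128.1628 = 56.8372 keV

(Intermediate values are shown rounded; full precision is carried through to the final answer.)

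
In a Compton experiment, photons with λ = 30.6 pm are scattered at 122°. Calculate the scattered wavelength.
34.3121 pm

Using the Compton scattering formula:
λ' = λ + Δλ = λ + λ_C(1 - cos θ)

Given:
- Initial wavelength λ = 30.6 pm
- Scattering angle θ = 122°
- Compton wavelength λ_C ≈ 2.4263 pm

Calculate the shift:
Δλ = 2.4263 × (1 - cos(122°))
Δλ = 2.4263 × 1.5299
Δλ = 3.7121 pm

Final wavelength:
λ' = 30.6 + 3.7121 = 34.3121 pm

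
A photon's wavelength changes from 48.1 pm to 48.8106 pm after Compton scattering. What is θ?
45.00°

First find the wavelength shift:
Δλ = λ' - λ = 48.8106 - 48.1 = 0.7106 pm

Using Δλ = λ_C(1 - cos θ), with λ_C = h/(m_e·c) ≈ 2.42631024 pm:
cos θ = 1 - Δλ/λ_C
cos θ = 1 - 0.7106/2.42631024
cos θ = 0.707127

θ = arccos(0.707127)
θ = 45.00°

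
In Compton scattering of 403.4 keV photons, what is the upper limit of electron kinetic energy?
246.9748 keV

Maximum energy transfer occurs at θ = 180° (backscattering).

Initial photon: E₀ = 403.4 keV → λ₀ = 3.0735 pm

Maximum Compton shift (at 180°):
Δλ_max = 2λ_C = 2 × 2.4263 = 4.8526 pm

Final wavelength:
λ' = 3.0735 + 4.8526 = 7.9261 pm

Minimum photon energy (maximum energy to electron):
E'_min = hc/λ' = 156.4252 keV

Maximum electron kinetic energy:
K_max = E₀ - E'_min = 403.4000 - 156.4252 = 246.9748 keV

(Intermediate values are shown rounded; full precision is carried through to the final answer.)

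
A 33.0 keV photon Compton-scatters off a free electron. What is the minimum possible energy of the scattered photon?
29.2253 keV (at θ = 180°)

The scattered photon has minimum energy when its wavelength is maximum, i.e., when the Compton shift Δλ = λ_C(1 − cos θ) is maximum. This occurs at θ = 180° (backscattering), giving Δλ_max = 2λ_C = 4.8526 pm.

Initial wavelength: λ₀ = hc/E₀ = 37.5710 pm
Maximum final wavelength: λ'_max = λ₀ + 2λ_C = 37.5710 + 4.8526 = 42.4236 pm
Minimum final energy: E'_min = hc/λ'_max = 29.2253 keV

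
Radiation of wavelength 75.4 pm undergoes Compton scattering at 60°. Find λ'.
76.6132 pm

Using the Compton formula: λ' = λ + λ_C(1 − cos θ)

For θ = 60°, cos θ = 1/2 (exact) = 0.5000, so:
1 − cos 60° = 1 − (1/2) = 0.5000

Δλ = λ_C × 0.5000 = 2.4263 × 0.5000 = 1.2132 pm

λ' = 75.4 + 1.2132 = 76.6132 pm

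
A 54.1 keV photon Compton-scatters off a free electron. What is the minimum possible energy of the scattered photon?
44.6465 keV (at θ = 180°)

The scattered photon has minimum energy when its wavelength is maximum, i.e., when the Compton shift Δλ = λ_C(1 − cos θ) is maximum. This occurs at θ = 180° (backscattering), giving Δλ_max = 2λ_C = 4.8526 pm.

Initial wavelength: λ₀ = hc/E₀ = 22.9176 pm
Maximum final wavelength: λ'_max = λ₀ + 2λ_C = 22.9176 + 4.8526 = 27.7702 pm
Minimum final energy: E'_min = hc/λ'_max = 44.6465 keV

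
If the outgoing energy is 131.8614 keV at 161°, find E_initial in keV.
264.8000 keV

Convert final energy to wavelength (hc ≈ 1239.842 keV·pm):
λ' = hc/E' = 1239.842 / 131.8614 = 9.4026 pm

Calculate the Compton shift:
Δλ = λ_C(1 - cos(161°))
Δλ = 2.4263 × (1 - cos(161°))
Δλ = 4.7204 pm

Initial wavelength:
λ = λ' - Δλ = 9.4026 - 4.7204 = 4.6822 pm

Initial energy:
E = hc/λ = 1239.842 / 4.6822 = 264.8000 keV

(Intermediate values are shown rounded; full precision is carried through to the final answer.)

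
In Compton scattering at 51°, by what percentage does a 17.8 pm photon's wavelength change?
5.0527%

Calculate the Compton shift:
Δλ = λ_C(1 - cos(51°))
Δλ = 2.4263 × (1 - cos(51°))
Δλ = 2.4263 × 0.3707
Δλ = 0.8994 pm

Percentage change:
(Δλ/λ₀) × 100 = (0.8994/17.8) × 100
= 5.0527%

(Intermediate values are shown rounded; full precision is carried through to the final answer.)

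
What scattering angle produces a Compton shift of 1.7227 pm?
73.14°

From the Compton formula Δλ = λ_C(1 - cos θ), we can solve for θ:

cos θ = 1 - Δλ/λ_C

Given:
- Δλ = 1.7227 pm
- λ_C = h/(m_e·c) ≈ 2.42631024 pm

cos θ = 1 - 1.7227/2.42631024
cos θ = 1 - 0.710008
cos θ = 0.289992

θ = arccos(0.289992)
θ = 73.14°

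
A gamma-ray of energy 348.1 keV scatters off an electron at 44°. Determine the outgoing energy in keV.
292.2288 keV

First convert energy to wavelength:
λ = hc/E, with hc ≈ 1239.842 keV·pm (i.e. 1239.842 eV·nm)

For E = 348.1 keV = 348100 eV:
λ = 1239.842 keV·pm / 348.1 keV
λ = 3.5617 pm

Calculate the Compton shift:
Δλ = λ_C(1 - cos(44°)) = 2.4263 × 0.2807
Δλ = 0.6810 pm

Final wavelength:
λ' = 3.5617 + 0.6810 = 4.2427 pm

Final energy:
E' = hc/λ' = 1239.842 / 4.2427 = 292.2288 keV

(Intermediate values are shown rounded; full precision is carried through to the final answer.)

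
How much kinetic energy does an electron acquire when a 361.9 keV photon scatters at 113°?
179.5775 keV

By energy conservation: K_e = E_initial - E_final

First find the scattered photon energy:
Initial wavelength: λ = hc/E = 3.4259 pm
Compton shift: Δλ = λ_C(1 - cos(113°)) = 3.3743 pm
Final wavelength: λ' = 3.4259 + 3.3743 = 6.8003 pm
Final photon energy: E' = hc/λ' = 182.3225 keV

Electron kinetic energy:
K_e = E - E' = 361.9000 - 182.3225 = 179.5775 keV

(Intermediate values are shown rounded; full precision is carried through to the final answer.)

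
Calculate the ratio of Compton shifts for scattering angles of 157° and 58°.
157° produces the larger shift by a factor of 4.085

Calculate both shifts using Δλ = λ_C(1 - cos θ):

For θ₁ = 58°:
Δλ₁ = 2.4263 × (1 - cos(58°))
Δλ₁ = 2.4263 × 0.4701
Δλ₁ = 1.1406 pm

For θ₂ = 157°:
Δλ₂ = 2.4263 × (1 - cos(157°))
Δλ₂ = 2.4263 × 1.9205
Δλ₂ = 4.6597 pm

The 157° angle produces the larger shift.
Ratio: 4.6597/1.1406 = 4.085

(Intermediate values are shown rounded; full precision is carried through to the final answer.)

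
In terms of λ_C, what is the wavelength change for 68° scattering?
0.6254 λ_C

The Compton shift formula is:
Δλ = λ_C(1 - cos θ)

Dividing both sides by λ_C:
Δλ/λ_C = 1 - cos θ

For θ = 68°:
Δλ/λ_C = 1 - cos(68°)
Δλ/λ_C = 1 - 0.3746
Δλ/λ_C = 0.6254

This means the shift is 0.6254 × λ_C = 1.5174 pm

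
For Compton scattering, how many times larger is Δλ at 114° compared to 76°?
114° produces the larger shift by a factor of 1.856

Calculate both shifts using Δλ = λ_C(1 - cos θ):

For θ₁ = 76°:
Δλ₁ = 2.4263 × (1 - cos(76°))
Δλ₁ = 2.4263 × 0.7581
Δλ₁ = 1.8393 pm

For θ₂ = 114°:
Δλ₂ = 2.4263 × (1 - cos(114°))
Δλ₂ = 2.4263 × 1.4067
Δλ₂ = 3.4132 pm

The 114° angle produces the larger shift.
Ratio: 3.4132/1.8393 = 1.856

(Intermediate values are shown rounded; full precision is carried through to the final answer.)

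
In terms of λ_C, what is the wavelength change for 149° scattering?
1.8572 λ_C

The Compton shift formula is:
Δλ = λ_C(1 - cos θ)

Dividing both sides by λ_C:
Δλ/λ_C = 1 - cos θ

For θ = 149°:
Δλ/λ_C = 1 - cos(149°)
Δλ/λ_C = 1 - -0.8572
Δλ/λ_C = 1.8572

This means the shift is 1.8572 × λ_C = 4.5061 pm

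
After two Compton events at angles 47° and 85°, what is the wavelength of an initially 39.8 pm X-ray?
42.7864 pm

Apply Compton shift twice:

First scattering at θ₁ = 47°:
Δλ₁ = λ_C(1 - cos(47°))
Δλ₁ = 2.4263 × 0.3180
Δλ₁ = 0.7716 pm

After first scattering:
λ₁ = 39.8 + 0.7716 = 40.5716 pm

Second scattering at θ₂ = 85°:
Δλ₂ = λ_C(1 - cos(85°))
Δλ₂ = 2.4263 × 0.9128
Δλ₂ = 2.2148 pm

Final wavelength:
λ₂ = 40.5716 + 2.2148 = 42.7864 pm

Total shift: Δλ_total = 0.7716 + 2.2148 = 2.9864 pm

(Intermediate values are shown rounded; full precision is carried through to the final answer.)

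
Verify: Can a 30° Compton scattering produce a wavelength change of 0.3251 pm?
Yes, consistent

Calculate the expected shift for θ = 30°:

Δλ_expected = λ_C(1 - cos(30°))
Δλ_expected = 2.4263 × (1 - cos(30°))
Δλ_expected = 2.4263 × 0.1340
Δλ_expected = 0.3251 pm

Given shift: 0.3251 pm
Expected shift: 0.3251 pm
Difference: 0.0000 pm

The values match. This is consistent with Compton scattering at the stated angle.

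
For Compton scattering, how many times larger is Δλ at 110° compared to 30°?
110° produces the larger shift by a factor of 10.017

Calculate both shifts using Δλ = λ_C(1 - cos θ):

For θ₁ = 30°:
Δλ₁ = 2.4263 × (1 - cos(30°))
Δλ₁ = 2.4263 × 0.1340
Δλ₁ = 0.3251 pm

For θ₂ = 110°:
Δλ₂ = 2.4263 × (1 - cos(110°))
Δλ₂ = 2.4263 × 1.3420
Δλ₂ = 3.2562 pm

The 110° angle produces the larger shift.
Ratio: 3.2562/0.3251 = 10.017

(Intermediate values are shown rounded; full precision is carried through to the final answer.)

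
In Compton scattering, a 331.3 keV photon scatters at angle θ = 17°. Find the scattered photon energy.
322.1731 keV

First convert energy to wavelength:
λ = hc/E, with hc ≈ 1239.842 keV·pm (i.e. 1239.842 eV·nm)

For E = 331.3 keV = 331300 eV:
λ = 1239.842 keV·pm / 331.3 keV
λ = 3.7424 pm

Calculate the Compton shift:
Δλ = λ_C(1 - cos(17°)) = 2.4263 × 0.0437
Δλ = 0.1060 pm

Final wavelength:
λ' = 3.7424 + 0.1060 = 3.8484 pm

Final energy:
E' = hc/λ' = 1239.842 / 3.8484 = 322.1731 keV

(Intermediate values are shown rounded; full precision is carried through to the final answer.)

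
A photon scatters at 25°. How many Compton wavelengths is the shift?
0.0937 λ_C

The Compton shift formula is:
Δλ = λ_C(1 - cos θ)

Dividing both sides by λ_C:
Δλ/λ_C = 1 - cos θ

For θ = 25°:
Δλ/λ_C = 1 - cos(25°)
Δλ/λ_C = 1 - 0.9063
Δλ/λ_C = 0.0937

This means the shift is 0.0937 × λ_C = 0.2273 pm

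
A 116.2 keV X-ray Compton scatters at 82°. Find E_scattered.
97.1775 keV

First convert energy to wavelength:
λ = hc/E, with hc ≈ 1239.842 keV·pm (i.e. 1239.842 eV·nm)

For E = 116.2 keV = 116200 eV:
λ = 1239.842 keV·pm / 116.2 keV
λ = 10.6699 pm

Calculate the Compton shift:
Δλ = λ_C(1 - cos(82°)) = 2.4263 × 0.8608
Δλ = 2.0886 pm

Final wavelength:
λ' = 10.6699 + 2.0886 = 12.7585 pm

Final energy:
E' = hc/λ' = 1239.842 / 12.7585 = 97.1775 keV

(Intermediate values are shown rounded; full precision is carried through to the final answer.)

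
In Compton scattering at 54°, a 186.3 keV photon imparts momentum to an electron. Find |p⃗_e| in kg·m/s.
8.5288e-23 kg·m/s

The electron is initially at rest, so by conservation of momentum:
p⃗_e = p⃗₀ − p⃗'  (incident photon momentum minus scattered photon momentum)

Photon momentum magnitudes (p = h/λ = E/c):
λ₀ = hc/E₀ = 6.6551 pm → p₀ = h/λ₀ = 9.9564e-23 kg·m/s
Δλ = λ_C(1 − cos 54°) = 1.0002 pm
λ' = 7.6552 pm → p' = h/λ' = 8.6556e-23 kg·m/s

The scattered photon makes angle θ = 54° with the incident direction, so by the law of cosines:
|p⃗_e|² = p₀² + p'² − 2p₀p'cos θ
|p⃗_e|² = (9.9564e-23)² + (8.6556e-23)² − 2·9.9564e-23·8.6556e-23·cos(54°)
|p⃗_e| = 8.5288e-23 kg·m/s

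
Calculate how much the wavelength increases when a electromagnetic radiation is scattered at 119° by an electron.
3.6026 pm

Using the Compton scattering formula:
Δλ = λ_C(1 - cos θ)

where λ_C = h/(m_e·c) ≈ 2.4263 pm is the Compton wavelength of an electron.

For θ = 119°:
cos(119°) = -0.4848
1 - cos(119°) = 1.4848

Δλ = 2.4263 × 1.4848
Δλ = 3.6026 pm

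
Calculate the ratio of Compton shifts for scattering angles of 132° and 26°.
132° produces the larger shift by a factor of 16.492

Calculate both shifts using Δλ = λ_C(1 - cos θ):

For θ₁ = 26°:
Δλ₁ = 2.4263 × (1 - cos(26°))
Δλ₁ = 2.4263 × 0.1012
Δλ₁ = 0.2456 pm

For θ₂ = 132°:
Δλ₂ = 2.4263 × (1 - cos(132°))
Δλ₂ = 2.4263 × 1.6691
Δλ₂ = 4.0498 pm

The 132° angle produces the larger shift.
Ratio: 4.0498/0.2456 = 16.492

(Intermediate values are shown rounded; full precision is carried through to the final answer.)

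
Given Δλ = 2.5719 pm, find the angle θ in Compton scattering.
93.44°

From the Compton formula Δλ = λ_C(1 - cos θ), we can solve for θ:

cos θ = 1 - Δλ/λ_C

Given:
- Δλ = 2.5719 pm
- λ_C = h/(m_e·c) ≈ 2.42631024 pm

cos θ = 1 - 2.5719/2.42631024
cos θ = 1 - 1.060005
cos θ = -0.060005

θ = arccos(-0.060005)
θ = 93.44°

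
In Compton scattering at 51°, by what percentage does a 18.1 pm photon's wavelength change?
4.9690%

Calculate the Compton shift:
Δλ = λ_C(1 - cos(51°))
Δλ = 2.4263 × (1 - cos(51°))
Δλ = 2.4263 × 0.3707
Δλ = 0.8994 pm

Percentage change:
(Δλ/λ₀) × 100 = (0.8994/18.1) × 100
= 4.9690%

(Intermediate values are shown rounded; full precision is carried through to the final answer.)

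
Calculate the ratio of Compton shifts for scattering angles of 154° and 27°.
154° produces the larger shift by a factor of 17.421

Calculate both shifts using Δλ = λ_C(1 - cos θ):

For θ₁ = 27°:
Δλ₁ = 2.4263 × (1 - cos(27°))
Δλ₁ = 2.4263 × 0.1090
Δλ₁ = 0.2645 pm

For θ₂ = 154°:
Δλ₂ = 2.4263 × (1 - cos(154°))
Δλ₂ = 2.4263 × 1.8988
Δλ₂ = 4.6071 pm

The 154° angle produces the larger shift.
Ratio: 4.6071/0.2645 = 17.421

(Intermediate values are shown rounded; full precision is carried through to the final answer.)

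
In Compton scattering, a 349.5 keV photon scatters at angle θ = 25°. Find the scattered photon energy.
328.4524 keV

First convert energy to wavelength:
λ = hc/E, with hc ≈ 1239.842 keV·pm (i.e. 1239.842 eV·nm)

For E = 349.5 keV = 349500 eV:
λ = 1239.842 keV·pm / 349.5 keV
λ = 3.5475 pm

Calculate the Compton shift:
Δλ = λ_C(1 - cos(25°)) = 2.4263 × 0.0937
Δλ = 0.2273 pm

Final wavelength:
λ' = 3.5475 + 0.2273 = 3.7748 pm

Final energy:
E' = hc/λ' = 1239.842 / 3.7748 = 328.4524 keV

(Intermediate values are shown rounded; full precision is carried through to the final answer.)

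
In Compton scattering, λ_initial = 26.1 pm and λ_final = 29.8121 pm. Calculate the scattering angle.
122.00°

First find the wavelength shift:
Δλ = λ' - λ = 29.8121 - 26.1 = 3.7121 pm

Using Δλ = λ_C(1 - cos θ), with λ_C = h/(m_e·c) ≈ 2.42631024 pm:
cos θ = 1 - Δλ/λ_C
cos θ = 1 - 3.7121/2.42631024
cos θ = -0.529936

θ = arccos(-0.529936)
θ = 122.00°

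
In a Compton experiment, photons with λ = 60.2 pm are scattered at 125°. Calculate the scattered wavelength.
64.0180 pm

Using the Compton scattering formula:
λ' = λ + Δλ = λ + λ_C(1 - cos θ)

Given:
- Initial wavelength λ = 60.2 pm
- Scattering angle θ = 125°
- Compton wavelength λ_C ≈ 2.4263 pm

Calculate the shift:
Δλ = 2.4263 × (1 - cos(125°))
Δλ = 2.4263 × 1.5736
Δλ = 3.8180 pm

Final wavelength:
λ' = 60.2 + 3.8180 = 64.0180 pm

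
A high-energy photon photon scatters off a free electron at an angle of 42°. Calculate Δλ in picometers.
0.6232 pm

Using the Compton scattering formula:
Δλ = λ_C(1 - cos θ)

where λ_C = h/(m_e·c) ≈ 2.4263 pm is the Compton wavelength of an electron.

For θ = 42°:
cos(42°) = 0.7431
1 - cos(42°) = 0.2569

Δλ = 2.4263 × 0.2569
Δλ = 0.6232 pm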